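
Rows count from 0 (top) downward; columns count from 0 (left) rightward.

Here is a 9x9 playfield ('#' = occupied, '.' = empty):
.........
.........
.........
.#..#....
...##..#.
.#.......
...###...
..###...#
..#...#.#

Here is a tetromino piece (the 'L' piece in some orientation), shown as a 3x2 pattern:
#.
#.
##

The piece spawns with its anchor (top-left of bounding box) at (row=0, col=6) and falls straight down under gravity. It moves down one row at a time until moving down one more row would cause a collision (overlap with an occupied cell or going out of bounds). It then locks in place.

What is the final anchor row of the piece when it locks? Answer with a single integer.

Answer: 1

Derivation:
Spawn at (row=0, col=6). Try each row:
  row 0: fits
  row 1: fits
  row 2: blocked -> lock at row 1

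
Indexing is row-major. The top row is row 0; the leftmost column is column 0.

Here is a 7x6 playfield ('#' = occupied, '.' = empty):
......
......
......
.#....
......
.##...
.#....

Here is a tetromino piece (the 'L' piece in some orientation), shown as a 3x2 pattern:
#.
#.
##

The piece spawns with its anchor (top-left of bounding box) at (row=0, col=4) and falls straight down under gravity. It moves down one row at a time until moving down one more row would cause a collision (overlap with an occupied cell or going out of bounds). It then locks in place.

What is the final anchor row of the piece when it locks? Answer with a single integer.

Answer: 4

Derivation:
Spawn at (row=0, col=4). Try each row:
  row 0: fits
  row 1: fits
  row 2: fits
  row 3: fits
  row 4: fits
  row 5: blocked -> lock at row 4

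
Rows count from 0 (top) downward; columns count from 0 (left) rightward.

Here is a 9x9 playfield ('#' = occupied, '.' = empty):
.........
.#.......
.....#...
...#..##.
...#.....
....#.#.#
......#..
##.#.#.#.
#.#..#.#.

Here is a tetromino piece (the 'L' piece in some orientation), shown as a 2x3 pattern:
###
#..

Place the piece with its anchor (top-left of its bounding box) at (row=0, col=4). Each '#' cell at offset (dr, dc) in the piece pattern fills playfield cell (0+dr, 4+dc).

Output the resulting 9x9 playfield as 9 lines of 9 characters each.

Answer: ....###..
.#..#....
.....#...
...#..##.
...#.....
....#.#.#
......#..
##.#.#.#.
#.#..#.#.

Derivation:
Fill (0+0,4+0) = (0,4)
Fill (0+0,4+1) = (0,5)
Fill (0+0,4+2) = (0,6)
Fill (0+1,4+0) = (1,4)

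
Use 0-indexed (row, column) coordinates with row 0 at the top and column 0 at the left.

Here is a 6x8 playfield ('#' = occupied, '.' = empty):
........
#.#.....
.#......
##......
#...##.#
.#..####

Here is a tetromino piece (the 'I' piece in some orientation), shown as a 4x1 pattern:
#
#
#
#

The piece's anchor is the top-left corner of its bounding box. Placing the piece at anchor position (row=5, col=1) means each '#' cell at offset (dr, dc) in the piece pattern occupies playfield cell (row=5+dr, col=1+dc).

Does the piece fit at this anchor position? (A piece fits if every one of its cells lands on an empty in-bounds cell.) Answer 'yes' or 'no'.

Answer: no

Derivation:
Check each piece cell at anchor (5, 1):
  offset (0,0) -> (5,1): occupied ('#') -> FAIL
  offset (1,0) -> (6,1): out of bounds -> FAIL
  offset (2,0) -> (7,1): out of bounds -> FAIL
  offset (3,0) -> (8,1): out of bounds -> FAIL
All cells valid: no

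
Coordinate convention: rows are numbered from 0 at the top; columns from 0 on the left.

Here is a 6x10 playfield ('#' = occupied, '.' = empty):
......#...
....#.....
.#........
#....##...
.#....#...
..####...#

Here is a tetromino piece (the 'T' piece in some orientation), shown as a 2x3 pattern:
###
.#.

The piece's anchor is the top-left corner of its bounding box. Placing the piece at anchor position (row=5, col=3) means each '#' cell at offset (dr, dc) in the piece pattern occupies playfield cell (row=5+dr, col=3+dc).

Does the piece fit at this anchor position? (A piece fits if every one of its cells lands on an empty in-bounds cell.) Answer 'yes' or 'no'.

Check each piece cell at anchor (5, 3):
  offset (0,0) -> (5,3): occupied ('#') -> FAIL
  offset (0,1) -> (5,4): occupied ('#') -> FAIL
  offset (0,2) -> (5,5): occupied ('#') -> FAIL
  offset (1,1) -> (6,4): out of bounds -> FAIL
All cells valid: no

Answer: no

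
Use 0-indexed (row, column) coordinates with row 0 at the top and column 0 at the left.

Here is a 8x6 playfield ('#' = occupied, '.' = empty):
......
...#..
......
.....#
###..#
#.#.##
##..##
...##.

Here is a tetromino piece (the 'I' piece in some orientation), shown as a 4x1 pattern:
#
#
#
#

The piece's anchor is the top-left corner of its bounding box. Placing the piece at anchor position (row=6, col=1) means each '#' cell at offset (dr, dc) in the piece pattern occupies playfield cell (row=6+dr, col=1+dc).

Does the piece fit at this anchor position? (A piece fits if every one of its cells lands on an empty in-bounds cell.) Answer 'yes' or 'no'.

Answer: no

Derivation:
Check each piece cell at anchor (6, 1):
  offset (0,0) -> (6,1): occupied ('#') -> FAIL
  offset (1,0) -> (7,1): empty -> OK
  offset (2,0) -> (8,1): out of bounds -> FAIL
  offset (3,0) -> (9,1): out of bounds -> FAIL
All cells valid: no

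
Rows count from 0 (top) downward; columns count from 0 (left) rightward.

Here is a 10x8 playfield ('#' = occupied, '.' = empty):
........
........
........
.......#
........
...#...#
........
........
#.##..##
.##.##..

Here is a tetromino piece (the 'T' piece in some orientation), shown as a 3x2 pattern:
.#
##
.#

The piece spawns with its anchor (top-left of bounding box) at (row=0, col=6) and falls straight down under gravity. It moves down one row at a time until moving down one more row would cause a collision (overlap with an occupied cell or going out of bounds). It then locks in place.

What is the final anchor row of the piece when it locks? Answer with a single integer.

Spawn at (row=0, col=6). Try each row:
  row 0: fits
  row 1: blocked -> lock at row 0

Answer: 0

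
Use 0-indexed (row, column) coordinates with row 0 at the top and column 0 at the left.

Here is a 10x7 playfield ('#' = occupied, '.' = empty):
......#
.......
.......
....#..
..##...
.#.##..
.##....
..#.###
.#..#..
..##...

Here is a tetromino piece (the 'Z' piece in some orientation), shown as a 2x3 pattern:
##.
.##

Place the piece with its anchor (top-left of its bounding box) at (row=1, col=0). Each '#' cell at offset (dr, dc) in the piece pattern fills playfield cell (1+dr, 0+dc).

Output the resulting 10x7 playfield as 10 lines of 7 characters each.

Answer: ......#
##.....
.##....
....#..
..##...
.#.##..
.##....
..#.###
.#..#..
..##...

Derivation:
Fill (1+0,0+0) = (1,0)
Fill (1+0,0+1) = (1,1)
Fill (1+1,0+1) = (2,1)
Fill (1+1,0+2) = (2,2)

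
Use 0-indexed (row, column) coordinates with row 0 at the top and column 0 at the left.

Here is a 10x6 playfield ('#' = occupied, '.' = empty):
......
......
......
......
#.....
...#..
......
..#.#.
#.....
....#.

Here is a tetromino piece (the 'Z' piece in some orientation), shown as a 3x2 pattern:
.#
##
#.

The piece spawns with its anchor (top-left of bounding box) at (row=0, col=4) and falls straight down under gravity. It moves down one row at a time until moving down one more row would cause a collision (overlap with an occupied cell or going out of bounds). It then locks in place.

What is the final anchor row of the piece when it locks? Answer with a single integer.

Answer: 4

Derivation:
Spawn at (row=0, col=4). Try each row:
  row 0: fits
  row 1: fits
  row 2: fits
  row 3: fits
  row 4: fits
  row 5: blocked -> lock at row 4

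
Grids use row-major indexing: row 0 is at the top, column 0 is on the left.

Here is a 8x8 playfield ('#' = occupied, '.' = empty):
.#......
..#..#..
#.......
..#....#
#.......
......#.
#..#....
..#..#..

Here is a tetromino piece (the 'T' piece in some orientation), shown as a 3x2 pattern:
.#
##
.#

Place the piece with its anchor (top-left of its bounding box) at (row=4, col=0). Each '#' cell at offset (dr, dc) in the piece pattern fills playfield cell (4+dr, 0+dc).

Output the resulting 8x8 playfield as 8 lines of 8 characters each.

Fill (4+0,0+1) = (4,1)
Fill (4+1,0+0) = (5,0)
Fill (4+1,0+1) = (5,1)
Fill (4+2,0+1) = (6,1)

Answer: .#......
..#..#..
#.......
..#....#
##......
##....#.
##.#....
..#..#..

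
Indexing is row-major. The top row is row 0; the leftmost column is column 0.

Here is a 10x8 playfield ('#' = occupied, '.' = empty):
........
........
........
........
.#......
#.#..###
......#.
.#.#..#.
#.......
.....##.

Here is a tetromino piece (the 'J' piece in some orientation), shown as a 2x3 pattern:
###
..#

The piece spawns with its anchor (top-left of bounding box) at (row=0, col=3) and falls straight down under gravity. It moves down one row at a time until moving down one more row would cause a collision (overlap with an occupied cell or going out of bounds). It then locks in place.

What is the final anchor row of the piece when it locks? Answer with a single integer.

Answer: 3

Derivation:
Spawn at (row=0, col=3). Try each row:
  row 0: fits
  row 1: fits
  row 2: fits
  row 3: fits
  row 4: blocked -> lock at row 3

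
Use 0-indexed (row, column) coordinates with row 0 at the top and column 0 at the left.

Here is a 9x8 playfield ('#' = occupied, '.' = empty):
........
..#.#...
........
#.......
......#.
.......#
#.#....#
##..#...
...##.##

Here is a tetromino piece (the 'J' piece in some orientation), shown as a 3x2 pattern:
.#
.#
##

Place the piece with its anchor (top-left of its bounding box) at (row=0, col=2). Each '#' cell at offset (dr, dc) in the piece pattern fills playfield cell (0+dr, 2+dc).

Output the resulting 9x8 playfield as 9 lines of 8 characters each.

Fill (0+0,2+1) = (0,3)
Fill (0+1,2+1) = (1,3)
Fill (0+2,2+0) = (2,2)
Fill (0+2,2+1) = (2,3)

Answer: ...#....
..###...
..##....
#.......
......#.
.......#
#.#....#
##..#...
...##.##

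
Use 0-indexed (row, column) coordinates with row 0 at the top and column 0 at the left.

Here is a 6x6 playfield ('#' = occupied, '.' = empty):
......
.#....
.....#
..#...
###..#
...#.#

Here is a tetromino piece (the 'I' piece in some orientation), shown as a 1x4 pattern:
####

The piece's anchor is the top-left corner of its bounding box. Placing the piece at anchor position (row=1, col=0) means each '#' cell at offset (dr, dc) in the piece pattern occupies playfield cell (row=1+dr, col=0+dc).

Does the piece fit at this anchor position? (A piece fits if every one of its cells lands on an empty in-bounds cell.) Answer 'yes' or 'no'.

Check each piece cell at anchor (1, 0):
  offset (0,0) -> (1,0): empty -> OK
  offset (0,1) -> (1,1): occupied ('#') -> FAIL
  offset (0,2) -> (1,2): empty -> OK
  offset (0,3) -> (1,3): empty -> OK
All cells valid: no

Answer: no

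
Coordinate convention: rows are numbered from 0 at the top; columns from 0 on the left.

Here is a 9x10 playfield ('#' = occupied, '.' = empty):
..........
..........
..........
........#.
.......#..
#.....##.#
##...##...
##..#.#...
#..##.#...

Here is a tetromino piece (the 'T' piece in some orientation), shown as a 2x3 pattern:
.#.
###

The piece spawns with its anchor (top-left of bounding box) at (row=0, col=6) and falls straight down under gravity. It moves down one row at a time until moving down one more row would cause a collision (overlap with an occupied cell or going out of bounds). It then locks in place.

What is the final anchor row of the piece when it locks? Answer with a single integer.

Answer: 1

Derivation:
Spawn at (row=0, col=6). Try each row:
  row 0: fits
  row 1: fits
  row 2: blocked -> lock at row 1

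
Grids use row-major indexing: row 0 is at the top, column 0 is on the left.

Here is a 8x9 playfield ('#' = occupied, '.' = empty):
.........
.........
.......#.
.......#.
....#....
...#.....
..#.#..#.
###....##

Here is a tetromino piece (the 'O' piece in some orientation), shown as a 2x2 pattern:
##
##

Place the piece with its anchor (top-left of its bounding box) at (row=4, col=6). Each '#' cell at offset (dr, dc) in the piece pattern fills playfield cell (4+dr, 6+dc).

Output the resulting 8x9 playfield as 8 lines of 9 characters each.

Fill (4+0,6+0) = (4,6)
Fill (4+0,6+1) = (4,7)
Fill (4+1,6+0) = (5,6)
Fill (4+1,6+1) = (5,7)

Answer: .........
.........
.......#.
.......#.
....#.##.
...#..##.
..#.#..#.
###....##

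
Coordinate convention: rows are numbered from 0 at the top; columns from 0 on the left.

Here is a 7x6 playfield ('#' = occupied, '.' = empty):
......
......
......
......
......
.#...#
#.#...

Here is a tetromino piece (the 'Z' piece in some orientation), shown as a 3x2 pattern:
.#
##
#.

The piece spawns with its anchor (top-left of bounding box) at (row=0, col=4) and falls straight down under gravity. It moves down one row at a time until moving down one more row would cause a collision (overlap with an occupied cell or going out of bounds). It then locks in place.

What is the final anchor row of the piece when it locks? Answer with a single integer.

Spawn at (row=0, col=4). Try each row:
  row 0: fits
  row 1: fits
  row 2: fits
  row 3: fits
  row 4: blocked -> lock at row 3

Answer: 3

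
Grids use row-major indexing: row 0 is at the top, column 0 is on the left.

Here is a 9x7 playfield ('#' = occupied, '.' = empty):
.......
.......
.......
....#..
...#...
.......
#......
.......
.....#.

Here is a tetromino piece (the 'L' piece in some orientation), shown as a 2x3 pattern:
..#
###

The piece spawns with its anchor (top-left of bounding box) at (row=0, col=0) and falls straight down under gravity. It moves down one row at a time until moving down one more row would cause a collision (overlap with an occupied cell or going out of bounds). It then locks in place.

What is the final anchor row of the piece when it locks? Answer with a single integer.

Spawn at (row=0, col=0). Try each row:
  row 0: fits
  row 1: fits
  row 2: fits
  row 3: fits
  row 4: fits
  row 5: blocked -> lock at row 4

Answer: 4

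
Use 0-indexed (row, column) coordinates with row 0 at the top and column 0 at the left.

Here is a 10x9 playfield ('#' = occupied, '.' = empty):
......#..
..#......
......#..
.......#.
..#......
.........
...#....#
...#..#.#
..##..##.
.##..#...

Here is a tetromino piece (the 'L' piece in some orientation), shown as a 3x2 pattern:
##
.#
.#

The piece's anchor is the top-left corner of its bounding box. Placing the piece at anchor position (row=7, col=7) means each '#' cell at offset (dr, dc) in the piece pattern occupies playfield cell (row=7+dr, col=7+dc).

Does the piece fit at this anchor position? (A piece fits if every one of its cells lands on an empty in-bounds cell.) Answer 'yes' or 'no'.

Answer: no

Derivation:
Check each piece cell at anchor (7, 7):
  offset (0,0) -> (7,7): empty -> OK
  offset (0,1) -> (7,8): occupied ('#') -> FAIL
  offset (1,1) -> (8,8): empty -> OK
  offset (2,1) -> (9,8): empty -> OK
All cells valid: no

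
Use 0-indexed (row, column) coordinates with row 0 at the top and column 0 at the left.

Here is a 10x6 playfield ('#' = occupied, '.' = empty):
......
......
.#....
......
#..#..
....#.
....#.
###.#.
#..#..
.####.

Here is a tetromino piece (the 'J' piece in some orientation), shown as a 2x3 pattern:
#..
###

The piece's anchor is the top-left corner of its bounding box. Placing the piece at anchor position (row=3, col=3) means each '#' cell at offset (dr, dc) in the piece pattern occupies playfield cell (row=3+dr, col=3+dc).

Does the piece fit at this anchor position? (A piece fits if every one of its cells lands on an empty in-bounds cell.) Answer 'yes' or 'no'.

Check each piece cell at anchor (3, 3):
  offset (0,0) -> (3,3): empty -> OK
  offset (1,0) -> (4,3): occupied ('#') -> FAIL
  offset (1,1) -> (4,4): empty -> OK
  offset (1,2) -> (4,5): empty -> OK
All cells valid: no

Answer: no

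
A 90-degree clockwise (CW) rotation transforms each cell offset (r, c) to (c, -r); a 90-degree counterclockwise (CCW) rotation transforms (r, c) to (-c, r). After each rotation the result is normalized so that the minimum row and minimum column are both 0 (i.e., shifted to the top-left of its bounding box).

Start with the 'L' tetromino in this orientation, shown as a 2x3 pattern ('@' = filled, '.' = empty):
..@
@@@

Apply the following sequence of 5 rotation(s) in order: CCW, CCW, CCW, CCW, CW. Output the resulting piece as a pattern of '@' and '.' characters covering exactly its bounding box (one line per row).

Answer: @.
@.
@@

Derivation:
Start:
..@
@@@
After rotation 1 (CCW):
@@
.@
.@
After rotation 2 (CCW):
@@@
@..
After rotation 3 (CCW):
@.
@.
@@
After rotation 4 (CCW):
..@
@@@
After rotation 5 (CW):
@.
@.
@@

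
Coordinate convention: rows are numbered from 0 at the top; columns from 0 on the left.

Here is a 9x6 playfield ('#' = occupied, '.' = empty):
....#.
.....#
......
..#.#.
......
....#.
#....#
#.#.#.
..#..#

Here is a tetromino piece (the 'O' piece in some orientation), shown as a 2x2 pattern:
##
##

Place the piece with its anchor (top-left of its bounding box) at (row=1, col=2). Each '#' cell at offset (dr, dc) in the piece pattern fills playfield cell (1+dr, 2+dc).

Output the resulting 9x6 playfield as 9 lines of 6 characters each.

Answer: ....#.
..##.#
..##..
..#.#.
......
....#.
#....#
#.#.#.
..#..#

Derivation:
Fill (1+0,2+0) = (1,2)
Fill (1+0,2+1) = (1,3)
Fill (1+1,2+0) = (2,2)
Fill (1+1,2+1) = (2,3)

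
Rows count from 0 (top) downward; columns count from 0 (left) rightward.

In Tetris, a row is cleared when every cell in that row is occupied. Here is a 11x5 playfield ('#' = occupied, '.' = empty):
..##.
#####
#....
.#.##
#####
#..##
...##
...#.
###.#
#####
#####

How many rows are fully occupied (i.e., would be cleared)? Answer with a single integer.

Answer: 4

Derivation:
Check each row:
  row 0: 3 empty cells -> not full
  row 1: 0 empty cells -> FULL (clear)
  row 2: 4 empty cells -> not full
  row 3: 2 empty cells -> not full
  row 4: 0 empty cells -> FULL (clear)
  row 5: 2 empty cells -> not full
  row 6: 3 empty cells -> not full
  row 7: 4 empty cells -> not full
  row 8: 1 empty cell -> not full
  row 9: 0 empty cells -> FULL (clear)
  row 10: 0 empty cells -> FULL (clear)
Total rows cleared: 4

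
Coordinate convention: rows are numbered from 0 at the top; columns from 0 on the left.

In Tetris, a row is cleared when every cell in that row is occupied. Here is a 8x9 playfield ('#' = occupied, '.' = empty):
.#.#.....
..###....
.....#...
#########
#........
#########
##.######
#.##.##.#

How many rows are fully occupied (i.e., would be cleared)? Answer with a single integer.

Answer: 2

Derivation:
Check each row:
  row 0: 7 empty cells -> not full
  row 1: 6 empty cells -> not full
  row 2: 8 empty cells -> not full
  row 3: 0 empty cells -> FULL (clear)
  row 4: 8 empty cells -> not full
  row 5: 0 empty cells -> FULL (clear)
  row 6: 1 empty cell -> not full
  row 7: 3 empty cells -> not full
Total rows cleared: 2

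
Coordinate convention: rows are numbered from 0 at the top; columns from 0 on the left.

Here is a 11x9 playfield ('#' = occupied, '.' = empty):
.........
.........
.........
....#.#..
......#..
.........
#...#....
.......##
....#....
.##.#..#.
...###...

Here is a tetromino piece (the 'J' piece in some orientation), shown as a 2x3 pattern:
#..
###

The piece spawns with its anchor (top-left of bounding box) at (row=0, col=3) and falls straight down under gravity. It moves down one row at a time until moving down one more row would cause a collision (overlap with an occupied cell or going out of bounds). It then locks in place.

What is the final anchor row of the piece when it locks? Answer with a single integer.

Spawn at (row=0, col=3). Try each row:
  row 0: fits
  row 1: fits
  row 2: blocked -> lock at row 1

Answer: 1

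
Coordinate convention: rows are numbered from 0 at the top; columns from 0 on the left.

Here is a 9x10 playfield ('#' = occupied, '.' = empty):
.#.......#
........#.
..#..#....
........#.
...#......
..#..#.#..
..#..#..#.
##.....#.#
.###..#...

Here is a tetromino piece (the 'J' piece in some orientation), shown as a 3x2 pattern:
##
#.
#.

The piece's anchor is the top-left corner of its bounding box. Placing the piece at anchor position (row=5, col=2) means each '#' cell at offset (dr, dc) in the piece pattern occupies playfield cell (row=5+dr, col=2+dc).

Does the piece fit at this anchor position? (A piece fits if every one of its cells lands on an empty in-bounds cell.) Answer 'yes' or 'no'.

Answer: no

Derivation:
Check each piece cell at anchor (5, 2):
  offset (0,0) -> (5,2): occupied ('#') -> FAIL
  offset (0,1) -> (5,3): empty -> OK
  offset (1,0) -> (6,2): occupied ('#') -> FAIL
  offset (2,0) -> (7,2): empty -> OK
All cells valid: no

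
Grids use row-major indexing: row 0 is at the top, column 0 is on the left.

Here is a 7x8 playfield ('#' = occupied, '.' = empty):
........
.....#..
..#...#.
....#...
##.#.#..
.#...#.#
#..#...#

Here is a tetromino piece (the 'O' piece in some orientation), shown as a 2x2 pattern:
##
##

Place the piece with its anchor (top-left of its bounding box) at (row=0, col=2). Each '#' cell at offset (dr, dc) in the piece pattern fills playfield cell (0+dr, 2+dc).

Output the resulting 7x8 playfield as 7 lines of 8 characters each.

Answer: ..##....
..##.#..
..#...#.
....#...
##.#.#..
.#...#.#
#..#...#

Derivation:
Fill (0+0,2+0) = (0,2)
Fill (0+0,2+1) = (0,3)
Fill (0+1,2+0) = (1,2)
Fill (0+1,2+1) = (1,3)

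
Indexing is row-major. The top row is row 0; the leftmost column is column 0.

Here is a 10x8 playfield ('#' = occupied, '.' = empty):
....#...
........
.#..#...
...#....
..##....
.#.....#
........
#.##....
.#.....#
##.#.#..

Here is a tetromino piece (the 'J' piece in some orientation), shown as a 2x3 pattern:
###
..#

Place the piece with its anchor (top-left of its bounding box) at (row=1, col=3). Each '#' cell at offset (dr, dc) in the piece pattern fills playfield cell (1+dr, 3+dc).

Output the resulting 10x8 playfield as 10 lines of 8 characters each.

Fill (1+0,3+0) = (1,3)
Fill (1+0,3+1) = (1,4)
Fill (1+0,3+2) = (1,5)
Fill (1+1,3+2) = (2,5)

Answer: ....#...
...###..
.#..##..
...#....
..##....
.#.....#
........
#.##....
.#.....#
##.#.#..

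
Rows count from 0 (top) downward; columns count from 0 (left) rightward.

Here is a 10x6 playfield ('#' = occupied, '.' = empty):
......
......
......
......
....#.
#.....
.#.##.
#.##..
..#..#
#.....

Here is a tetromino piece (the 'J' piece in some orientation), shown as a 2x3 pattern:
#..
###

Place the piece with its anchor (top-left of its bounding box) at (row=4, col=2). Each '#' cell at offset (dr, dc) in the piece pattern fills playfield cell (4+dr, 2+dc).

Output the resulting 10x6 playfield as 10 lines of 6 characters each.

Answer: ......
......
......
......
..#.#.
#.###.
.#.##.
#.##..
..#..#
#.....

Derivation:
Fill (4+0,2+0) = (4,2)
Fill (4+1,2+0) = (5,2)
Fill (4+1,2+1) = (5,3)
Fill (4+1,2+2) = (5,4)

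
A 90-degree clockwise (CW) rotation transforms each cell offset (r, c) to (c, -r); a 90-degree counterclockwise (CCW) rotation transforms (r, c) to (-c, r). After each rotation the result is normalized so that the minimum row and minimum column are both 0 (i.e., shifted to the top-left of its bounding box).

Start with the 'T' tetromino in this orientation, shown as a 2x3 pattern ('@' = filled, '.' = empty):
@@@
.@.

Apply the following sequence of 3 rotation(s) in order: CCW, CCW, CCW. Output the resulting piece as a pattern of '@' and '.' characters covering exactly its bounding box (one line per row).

Answer: .@
@@
.@

Derivation:
Start:
@@@
.@.
After rotation 1 (CCW):
@.
@@
@.
After rotation 2 (CCW):
.@.
@@@
After rotation 3 (CCW):
.@
@@
.@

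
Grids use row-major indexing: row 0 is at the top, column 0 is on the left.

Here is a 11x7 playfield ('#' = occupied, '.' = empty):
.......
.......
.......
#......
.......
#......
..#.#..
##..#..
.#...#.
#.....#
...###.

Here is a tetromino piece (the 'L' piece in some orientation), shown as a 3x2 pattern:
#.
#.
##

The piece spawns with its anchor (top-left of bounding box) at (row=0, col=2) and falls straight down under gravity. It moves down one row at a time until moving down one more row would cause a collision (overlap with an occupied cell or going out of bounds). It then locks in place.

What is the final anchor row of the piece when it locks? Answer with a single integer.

Spawn at (row=0, col=2). Try each row:
  row 0: fits
  row 1: fits
  row 2: fits
  row 3: fits
  row 4: blocked -> lock at row 3

Answer: 3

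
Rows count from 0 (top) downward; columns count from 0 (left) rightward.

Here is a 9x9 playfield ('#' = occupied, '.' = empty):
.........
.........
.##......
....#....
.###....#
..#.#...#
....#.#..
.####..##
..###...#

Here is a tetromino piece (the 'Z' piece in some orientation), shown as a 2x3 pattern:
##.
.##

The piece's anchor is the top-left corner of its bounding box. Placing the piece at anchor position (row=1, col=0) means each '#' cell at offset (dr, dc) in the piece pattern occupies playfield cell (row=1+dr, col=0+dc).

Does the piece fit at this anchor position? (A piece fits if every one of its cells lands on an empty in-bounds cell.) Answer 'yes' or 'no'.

Check each piece cell at anchor (1, 0):
  offset (0,0) -> (1,0): empty -> OK
  offset (0,1) -> (1,1): empty -> OK
  offset (1,1) -> (2,1): occupied ('#') -> FAIL
  offset (1,2) -> (2,2): occupied ('#') -> FAIL
All cells valid: no

Answer: no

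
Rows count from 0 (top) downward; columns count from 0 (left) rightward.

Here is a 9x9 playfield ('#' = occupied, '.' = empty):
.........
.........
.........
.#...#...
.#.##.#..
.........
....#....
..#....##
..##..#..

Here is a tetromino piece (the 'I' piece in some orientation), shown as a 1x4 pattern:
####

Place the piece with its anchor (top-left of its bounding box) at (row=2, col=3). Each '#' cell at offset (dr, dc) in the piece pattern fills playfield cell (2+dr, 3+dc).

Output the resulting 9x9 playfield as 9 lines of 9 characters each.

Answer: .........
.........
...####..
.#...#...
.#.##.#..
.........
....#....
..#....##
..##..#..

Derivation:
Fill (2+0,3+0) = (2,3)
Fill (2+0,3+1) = (2,4)
Fill (2+0,3+2) = (2,5)
Fill (2+0,3+3) = (2,6)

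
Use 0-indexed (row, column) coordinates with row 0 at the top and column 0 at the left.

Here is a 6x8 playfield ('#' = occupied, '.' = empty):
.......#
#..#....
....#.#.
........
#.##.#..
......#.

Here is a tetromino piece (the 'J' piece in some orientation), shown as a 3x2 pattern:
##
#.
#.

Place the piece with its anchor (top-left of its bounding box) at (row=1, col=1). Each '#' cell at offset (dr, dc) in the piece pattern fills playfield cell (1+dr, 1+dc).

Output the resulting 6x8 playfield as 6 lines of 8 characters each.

Answer: .......#
####....
.#..#.#.
.#......
#.##.#..
......#.

Derivation:
Fill (1+0,1+0) = (1,1)
Fill (1+0,1+1) = (1,2)
Fill (1+1,1+0) = (2,1)
Fill (1+2,1+0) = (3,1)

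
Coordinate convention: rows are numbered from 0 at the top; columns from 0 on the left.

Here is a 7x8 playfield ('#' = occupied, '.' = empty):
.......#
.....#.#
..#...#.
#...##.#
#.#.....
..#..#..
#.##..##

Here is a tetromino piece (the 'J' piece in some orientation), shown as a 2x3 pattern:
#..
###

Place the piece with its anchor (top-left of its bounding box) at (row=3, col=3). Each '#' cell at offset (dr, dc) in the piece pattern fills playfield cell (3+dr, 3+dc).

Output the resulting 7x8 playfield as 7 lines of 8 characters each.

Fill (3+0,3+0) = (3,3)
Fill (3+1,3+0) = (4,3)
Fill (3+1,3+1) = (4,4)
Fill (3+1,3+2) = (4,5)

Answer: .......#
.....#.#
..#...#.
#..###.#
#.####..
..#..#..
#.##..##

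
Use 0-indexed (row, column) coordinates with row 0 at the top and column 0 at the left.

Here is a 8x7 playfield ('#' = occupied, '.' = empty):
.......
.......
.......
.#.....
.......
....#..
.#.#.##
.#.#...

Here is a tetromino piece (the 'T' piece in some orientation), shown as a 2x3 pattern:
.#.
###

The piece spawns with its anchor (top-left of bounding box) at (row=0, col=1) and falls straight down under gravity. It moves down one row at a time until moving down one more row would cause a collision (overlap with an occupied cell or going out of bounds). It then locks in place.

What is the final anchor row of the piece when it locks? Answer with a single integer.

Spawn at (row=0, col=1). Try each row:
  row 0: fits
  row 1: fits
  row 2: blocked -> lock at row 1

Answer: 1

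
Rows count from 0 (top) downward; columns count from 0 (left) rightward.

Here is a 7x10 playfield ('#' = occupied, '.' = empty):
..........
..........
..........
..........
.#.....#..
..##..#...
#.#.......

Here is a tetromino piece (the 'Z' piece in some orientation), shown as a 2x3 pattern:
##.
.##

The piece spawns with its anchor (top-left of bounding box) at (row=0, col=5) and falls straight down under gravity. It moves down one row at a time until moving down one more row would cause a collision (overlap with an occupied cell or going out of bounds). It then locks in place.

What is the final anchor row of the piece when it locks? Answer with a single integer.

Spawn at (row=0, col=5). Try each row:
  row 0: fits
  row 1: fits
  row 2: fits
  row 3: blocked -> lock at row 2

Answer: 2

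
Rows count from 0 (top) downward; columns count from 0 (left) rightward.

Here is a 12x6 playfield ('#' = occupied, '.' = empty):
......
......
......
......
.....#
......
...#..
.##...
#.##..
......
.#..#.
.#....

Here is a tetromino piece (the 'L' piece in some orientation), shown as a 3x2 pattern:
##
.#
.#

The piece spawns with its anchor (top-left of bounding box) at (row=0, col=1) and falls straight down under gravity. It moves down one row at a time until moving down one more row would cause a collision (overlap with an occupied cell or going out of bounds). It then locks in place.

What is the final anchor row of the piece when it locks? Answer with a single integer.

Spawn at (row=0, col=1). Try each row:
  row 0: fits
  row 1: fits
  row 2: fits
  row 3: fits
  row 4: fits
  row 5: blocked -> lock at row 4

Answer: 4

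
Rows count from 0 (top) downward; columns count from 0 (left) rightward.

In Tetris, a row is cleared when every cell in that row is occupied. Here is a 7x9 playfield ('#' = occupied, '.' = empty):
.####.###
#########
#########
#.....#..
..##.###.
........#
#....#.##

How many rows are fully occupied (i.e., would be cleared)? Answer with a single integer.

Check each row:
  row 0: 2 empty cells -> not full
  row 1: 0 empty cells -> FULL (clear)
  row 2: 0 empty cells -> FULL (clear)
  row 3: 7 empty cells -> not full
  row 4: 4 empty cells -> not full
  row 5: 8 empty cells -> not full
  row 6: 5 empty cells -> not full
Total rows cleared: 2

Answer: 2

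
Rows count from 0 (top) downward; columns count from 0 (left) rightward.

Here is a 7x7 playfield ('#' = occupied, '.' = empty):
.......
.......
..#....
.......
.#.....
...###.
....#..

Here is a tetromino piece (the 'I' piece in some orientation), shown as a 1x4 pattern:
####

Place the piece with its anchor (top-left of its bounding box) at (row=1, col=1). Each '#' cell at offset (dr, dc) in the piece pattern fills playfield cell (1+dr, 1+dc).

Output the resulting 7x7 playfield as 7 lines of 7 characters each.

Answer: .......
.####..
..#....
.......
.#.....
...###.
....#..

Derivation:
Fill (1+0,1+0) = (1,1)
Fill (1+0,1+1) = (1,2)
Fill (1+0,1+2) = (1,3)
Fill (1+0,1+3) = (1,4)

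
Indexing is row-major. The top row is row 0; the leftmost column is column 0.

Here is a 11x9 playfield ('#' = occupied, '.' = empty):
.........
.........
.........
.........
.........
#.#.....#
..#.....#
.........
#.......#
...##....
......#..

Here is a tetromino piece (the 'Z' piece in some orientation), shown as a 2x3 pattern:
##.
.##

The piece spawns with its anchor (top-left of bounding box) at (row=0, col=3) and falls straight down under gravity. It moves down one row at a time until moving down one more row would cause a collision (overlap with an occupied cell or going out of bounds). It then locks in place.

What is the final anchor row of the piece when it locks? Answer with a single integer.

Spawn at (row=0, col=3). Try each row:
  row 0: fits
  row 1: fits
  row 2: fits
  row 3: fits
  row 4: fits
  row 5: fits
  row 6: fits
  row 7: fits
  row 8: blocked -> lock at row 7

Answer: 7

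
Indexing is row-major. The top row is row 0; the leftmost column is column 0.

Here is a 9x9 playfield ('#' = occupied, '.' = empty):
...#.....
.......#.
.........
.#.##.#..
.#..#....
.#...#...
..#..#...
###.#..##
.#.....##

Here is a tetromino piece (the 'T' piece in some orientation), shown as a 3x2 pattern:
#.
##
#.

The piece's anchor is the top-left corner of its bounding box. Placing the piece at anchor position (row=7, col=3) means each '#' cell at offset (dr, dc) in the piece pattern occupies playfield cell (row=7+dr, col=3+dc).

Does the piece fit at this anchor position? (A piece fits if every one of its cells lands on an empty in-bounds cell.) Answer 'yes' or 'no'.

Check each piece cell at anchor (7, 3):
  offset (0,0) -> (7,3): empty -> OK
  offset (1,0) -> (8,3): empty -> OK
  offset (1,1) -> (8,4): empty -> OK
  offset (2,0) -> (9,3): out of bounds -> FAIL
All cells valid: no

Answer: no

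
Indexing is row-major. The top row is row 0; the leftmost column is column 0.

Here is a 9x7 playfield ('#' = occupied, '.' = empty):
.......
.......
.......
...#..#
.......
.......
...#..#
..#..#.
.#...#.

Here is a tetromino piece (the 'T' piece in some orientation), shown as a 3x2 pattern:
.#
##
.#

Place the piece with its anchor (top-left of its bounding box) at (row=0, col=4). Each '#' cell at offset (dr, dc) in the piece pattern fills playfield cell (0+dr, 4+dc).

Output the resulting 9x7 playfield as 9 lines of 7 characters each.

Fill (0+0,4+1) = (0,5)
Fill (0+1,4+0) = (1,4)
Fill (0+1,4+1) = (1,5)
Fill (0+2,4+1) = (2,5)

Answer: .....#.
....##.
.....#.
...#..#
.......
.......
...#..#
..#..#.
.#...#.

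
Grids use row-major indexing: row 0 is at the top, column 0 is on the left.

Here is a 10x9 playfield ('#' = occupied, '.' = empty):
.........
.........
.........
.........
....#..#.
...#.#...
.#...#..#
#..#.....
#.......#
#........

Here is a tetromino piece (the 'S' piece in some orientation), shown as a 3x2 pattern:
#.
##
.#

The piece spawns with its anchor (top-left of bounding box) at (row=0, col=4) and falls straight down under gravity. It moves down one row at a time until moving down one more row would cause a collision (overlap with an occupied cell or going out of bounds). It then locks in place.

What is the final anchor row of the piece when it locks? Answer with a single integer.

Spawn at (row=0, col=4). Try each row:
  row 0: fits
  row 1: fits
  row 2: fits
  row 3: blocked -> lock at row 2

Answer: 2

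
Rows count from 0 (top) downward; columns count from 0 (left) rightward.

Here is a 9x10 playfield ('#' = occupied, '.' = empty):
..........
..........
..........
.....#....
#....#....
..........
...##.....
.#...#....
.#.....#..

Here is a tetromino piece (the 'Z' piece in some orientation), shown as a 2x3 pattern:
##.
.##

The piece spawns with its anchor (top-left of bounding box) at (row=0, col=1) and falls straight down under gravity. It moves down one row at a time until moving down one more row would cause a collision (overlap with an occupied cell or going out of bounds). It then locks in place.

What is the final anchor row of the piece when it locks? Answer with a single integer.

Answer: 4

Derivation:
Spawn at (row=0, col=1). Try each row:
  row 0: fits
  row 1: fits
  row 2: fits
  row 3: fits
  row 4: fits
  row 5: blocked -> lock at row 4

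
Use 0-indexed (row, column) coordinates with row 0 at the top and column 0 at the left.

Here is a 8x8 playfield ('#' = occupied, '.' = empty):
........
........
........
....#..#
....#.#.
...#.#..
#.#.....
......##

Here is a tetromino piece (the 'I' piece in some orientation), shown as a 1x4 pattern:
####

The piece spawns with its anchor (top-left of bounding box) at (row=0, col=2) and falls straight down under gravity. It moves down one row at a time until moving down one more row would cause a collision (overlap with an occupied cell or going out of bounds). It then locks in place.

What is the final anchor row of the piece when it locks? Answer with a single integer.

Answer: 2

Derivation:
Spawn at (row=0, col=2). Try each row:
  row 0: fits
  row 1: fits
  row 2: fits
  row 3: blocked -> lock at row 2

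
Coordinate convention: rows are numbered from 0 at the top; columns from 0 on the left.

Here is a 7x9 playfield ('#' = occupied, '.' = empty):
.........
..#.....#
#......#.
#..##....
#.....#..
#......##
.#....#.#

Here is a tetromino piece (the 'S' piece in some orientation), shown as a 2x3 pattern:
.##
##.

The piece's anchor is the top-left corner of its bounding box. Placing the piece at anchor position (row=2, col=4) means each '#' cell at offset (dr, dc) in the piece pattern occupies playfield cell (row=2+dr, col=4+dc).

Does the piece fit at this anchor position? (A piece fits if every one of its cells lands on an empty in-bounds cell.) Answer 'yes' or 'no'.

Answer: no

Derivation:
Check each piece cell at anchor (2, 4):
  offset (0,1) -> (2,5): empty -> OK
  offset (0,2) -> (2,6): empty -> OK
  offset (1,0) -> (3,4): occupied ('#') -> FAIL
  offset (1,1) -> (3,5): empty -> OK
All cells valid: no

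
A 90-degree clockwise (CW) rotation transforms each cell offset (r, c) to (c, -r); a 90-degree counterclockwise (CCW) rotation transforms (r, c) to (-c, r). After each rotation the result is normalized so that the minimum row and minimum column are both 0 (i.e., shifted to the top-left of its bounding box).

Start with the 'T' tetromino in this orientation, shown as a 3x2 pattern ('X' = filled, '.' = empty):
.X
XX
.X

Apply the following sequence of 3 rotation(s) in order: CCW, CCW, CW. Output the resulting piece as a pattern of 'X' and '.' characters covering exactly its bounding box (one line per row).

Answer: XXX
.X.

Derivation:
Start:
.X
XX
.X
After rotation 1 (CCW):
XXX
.X.
After rotation 2 (CCW):
X.
XX
X.
After rotation 3 (CW):
XXX
.X.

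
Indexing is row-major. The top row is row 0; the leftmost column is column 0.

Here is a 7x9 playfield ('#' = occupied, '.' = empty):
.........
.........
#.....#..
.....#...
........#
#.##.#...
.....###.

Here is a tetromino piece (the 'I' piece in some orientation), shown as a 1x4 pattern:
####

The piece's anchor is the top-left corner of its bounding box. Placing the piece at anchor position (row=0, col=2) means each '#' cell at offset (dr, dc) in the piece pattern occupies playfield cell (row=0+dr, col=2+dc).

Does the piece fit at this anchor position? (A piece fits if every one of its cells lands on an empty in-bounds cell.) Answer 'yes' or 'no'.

Answer: yes

Derivation:
Check each piece cell at anchor (0, 2):
  offset (0,0) -> (0,2): empty -> OK
  offset (0,1) -> (0,3): empty -> OK
  offset (0,2) -> (0,4): empty -> OK
  offset (0,3) -> (0,5): empty -> OK
All cells valid: yes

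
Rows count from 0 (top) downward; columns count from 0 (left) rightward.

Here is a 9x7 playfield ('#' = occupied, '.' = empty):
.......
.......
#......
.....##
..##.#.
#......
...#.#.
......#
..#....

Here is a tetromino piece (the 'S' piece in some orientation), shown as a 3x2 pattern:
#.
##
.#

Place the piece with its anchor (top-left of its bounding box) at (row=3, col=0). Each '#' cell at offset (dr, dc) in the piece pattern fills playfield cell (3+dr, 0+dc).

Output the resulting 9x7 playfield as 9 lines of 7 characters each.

Answer: .......
.......
#......
#....##
####.#.
##.....
...#.#.
......#
..#....

Derivation:
Fill (3+0,0+0) = (3,0)
Fill (3+1,0+0) = (4,0)
Fill (3+1,0+1) = (4,1)
Fill (3+2,0+1) = (5,1)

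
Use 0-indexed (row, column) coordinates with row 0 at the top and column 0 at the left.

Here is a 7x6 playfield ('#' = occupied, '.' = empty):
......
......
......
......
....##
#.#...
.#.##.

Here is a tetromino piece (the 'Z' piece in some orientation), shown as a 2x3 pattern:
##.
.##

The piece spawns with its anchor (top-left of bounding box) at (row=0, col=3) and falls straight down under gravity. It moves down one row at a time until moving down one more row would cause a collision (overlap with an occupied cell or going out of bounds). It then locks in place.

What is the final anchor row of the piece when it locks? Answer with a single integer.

Answer: 2

Derivation:
Spawn at (row=0, col=3). Try each row:
  row 0: fits
  row 1: fits
  row 2: fits
  row 3: blocked -> lock at row 2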